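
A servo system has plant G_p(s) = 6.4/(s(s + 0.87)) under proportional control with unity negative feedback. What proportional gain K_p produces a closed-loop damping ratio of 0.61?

Closed-loop characteristic equation: s² + 0.87s + K_p·6.4 = 0.
So ω_n = √(6.4K_p) and 2ζω_n = 0.87, giving ζ = 0.87/(2√(6.4K_p)).
Setting ζ = 0.61: √(6.4K_p) = 0.87/(2·0.61) = 0.7131, so K_p = 0.5085/6.4 = 0.0795.

K_p = 0.0795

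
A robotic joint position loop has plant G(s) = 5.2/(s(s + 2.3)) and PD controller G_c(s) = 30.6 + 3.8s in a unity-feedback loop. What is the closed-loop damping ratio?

ζ = 0.874

Forward path: (30.6 + 3.8s)·5.2/(s(s+2.3)). The closed-loop characteristic equation is s² + (2.3 + 5.2·3.8)s + 5.2·30.6 = 0.
That is s² + 22.06s + 159.1 = 0, so ω_n = 12.61 rad/s and ζ = 22.06/(2·12.61) = 0.8744.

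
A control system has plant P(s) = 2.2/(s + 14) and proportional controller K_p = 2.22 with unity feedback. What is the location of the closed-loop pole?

s = -18.88

Closed-loop transfer function: T(s) = K_p·P(s)/(1 + K_p·P(s)) = 4.884/(s + 14 + 4.884) = 4.884/(s + 18.88).
The closed-loop pole is at s = −18.88.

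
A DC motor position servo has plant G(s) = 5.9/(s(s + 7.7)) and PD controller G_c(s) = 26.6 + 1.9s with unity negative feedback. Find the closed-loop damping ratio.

Forward path: (26.6 + 1.9s)·5.9/(s(s+7.7)). The closed-loop characteristic equation is s² + (7.7 + 5.9·1.9)s + 5.9·26.6 = 0.
That is s² + 18.91s + 156.9 = 0, so ω_n = 12.53 rad/s and ζ = 18.91/(2·12.53) = 0.7547.

ζ = 0.755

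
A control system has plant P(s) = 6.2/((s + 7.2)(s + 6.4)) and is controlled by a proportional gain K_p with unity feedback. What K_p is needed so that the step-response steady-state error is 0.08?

For a type-0 loop with proportional control, e_ss = 1/(1 + K_p·P(0)).
P(0) = 0.1345. Require 1/(1 + K_p·0.1345) = 0.08, so 1 + 0.1345·K_p = 12.5.
K_p = (12.5 − 1)/0.1345 = 85.5.

K_p = 85.5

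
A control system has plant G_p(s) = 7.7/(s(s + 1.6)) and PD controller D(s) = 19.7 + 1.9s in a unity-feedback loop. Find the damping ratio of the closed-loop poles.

Forward path: (19.7 + 1.9s)·7.7/(s(s+1.6)). The closed-loop characteristic equation is s² + (1.6 + 7.7·1.9)s + 7.7·19.7 = 0.
That is s² + 16.23s + 151.7 = 0, so ω_n = 12.32 rad/s and ζ = 16.23/(2·12.32) = 0.6589.

ζ = 0.659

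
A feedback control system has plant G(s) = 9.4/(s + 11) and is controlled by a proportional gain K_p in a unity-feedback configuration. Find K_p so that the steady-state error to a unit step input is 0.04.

K_p = 28.1

Steady-state error for a unit step on this type-0 loop is 1/(1 + K_p·G(0)).
G(0) = 0.8545. Require 1/(1 + K_p·0.8545) = 0.04, so 1 + 0.8545·K_p = 25.
K_p = (25 − 1)/0.8545 = 28.1.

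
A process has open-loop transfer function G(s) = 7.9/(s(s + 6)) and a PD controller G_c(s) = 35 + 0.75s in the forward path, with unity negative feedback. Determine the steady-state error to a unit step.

0

The open loop G_c(s)G(s) has a pole at the origin (type 1), so the static position error constant is infinite and e_ss = 1/(1+∞) = 0.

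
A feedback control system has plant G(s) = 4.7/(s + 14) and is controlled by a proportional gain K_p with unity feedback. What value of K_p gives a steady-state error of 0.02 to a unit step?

The loop is type 0, so e_ss(step) = 1/(1 + K_pos) with K_pos = K_p·G(0).
G(0) = 0.3357. Require 1/(1 + K_p·0.3357) = 0.02, so 1 + 0.3357·K_p = 50.
K_p = (50 − 1)/0.3357 = 146.

K_p = 146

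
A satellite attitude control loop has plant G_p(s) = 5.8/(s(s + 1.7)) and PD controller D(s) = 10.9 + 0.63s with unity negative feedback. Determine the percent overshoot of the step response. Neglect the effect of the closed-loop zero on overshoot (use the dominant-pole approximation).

32.5%

Forward path: (10.9 + 0.63s)·5.8/(s(s+1.7)). The closed-loop characteristic equation is s² + (1.7 + 5.8·0.63)s + 5.8·10.9 = 0.
That is s² + 5.354s + 63.22 = 0, so ω_n = 7.951 rad/s and ζ = 5.354/(2·7.951) = 0.3367.
%OS = 100·exp(−πζ/√(1−ζ²)) = 32.5%.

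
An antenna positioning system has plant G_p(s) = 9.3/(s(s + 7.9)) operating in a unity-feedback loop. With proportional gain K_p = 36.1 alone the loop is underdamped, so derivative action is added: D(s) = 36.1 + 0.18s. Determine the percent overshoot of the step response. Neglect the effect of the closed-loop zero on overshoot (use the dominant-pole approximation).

Forward path: (36.1 + 0.18s)·9.3/(s(s+7.9)). The closed-loop characteristic equation is s² + (7.9 + 9.3·0.18)s + 9.3·36.1 = 0.
That is s² + 9.574s + 335.7 = 0, so ω_n = 18.32 rad/s and ζ = 9.574/(2·18.32) = 0.2613.
%OS = 100·exp(−πζ/√(1−ζ²)) = 42.7%.

42.7%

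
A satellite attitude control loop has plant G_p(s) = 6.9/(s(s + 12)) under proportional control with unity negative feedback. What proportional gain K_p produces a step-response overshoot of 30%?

From %OS = 100·exp(−πζ/√(1−ζ²)) = 30%, ζ = −ln(0.3)/√(π²+ln²(0.3)) = 0.3579.
Characteristic equation s² + 12s + 6.9K_p = 0 gives ζ = 12/(2√(6.9K_p)).
Setting ζ = 0.3579: √(6.9K_p) = 12/(2·0.3579) = 16.77, so K_p = 281.1/6.9 = 40.7.

K_p = 40.7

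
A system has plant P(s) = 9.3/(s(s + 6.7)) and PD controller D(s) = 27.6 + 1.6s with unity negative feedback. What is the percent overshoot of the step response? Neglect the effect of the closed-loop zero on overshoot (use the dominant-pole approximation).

5.71%

Forward path: (27.6 + 1.6s)·9.3/(s(s+6.7)). The closed-loop characteristic equation is s² + (6.7 + 9.3·1.6)s + 9.3·27.6 = 0.
That is s² + 21.58s + 256.7 = 0, so ω_n = 16.02 rad/s and ζ = 21.58/(2·16.02) = 0.6735.
%OS = 100·exp(−πζ/√(1−ζ²)) = 5.71%.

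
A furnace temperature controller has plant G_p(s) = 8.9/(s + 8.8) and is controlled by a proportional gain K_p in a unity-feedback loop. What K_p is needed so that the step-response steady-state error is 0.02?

For a type-0 loop with proportional control, e_ss = 1/(1 + K_p·G_p(0)).
G_p(0) = 1.011. Require 1/(1 + K_p·1.011) = 0.02, so 1 + 1.011·K_p = 50.
K_p = (50 − 1)/1.011 = 48.4.

K_p = 48.4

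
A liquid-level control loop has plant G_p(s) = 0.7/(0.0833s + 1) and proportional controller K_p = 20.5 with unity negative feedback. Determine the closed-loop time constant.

τ = 0.00543 s

Closed loop: T(s) = K_p·G_p/(1+K_p·G_p) = 14.35/(0.0833s + 1 + 14.35), with pole at s = −(1 + 14.35)/0.0833 = −184.3.
Closed-loop time constant τ = 1/184.3 = 0.00543 s.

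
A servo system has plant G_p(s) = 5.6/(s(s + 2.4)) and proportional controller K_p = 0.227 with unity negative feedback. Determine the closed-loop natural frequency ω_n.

ω_n = 1.13 rad/s

With unity feedback the closed-loop characteristic equation is s² + 2.4s + 0.227·5.6 = s² + 2.4s + 1.271 = 0.
So ω_n² = 1.271 ⇒ ω_n = 1.127 rad/s, and ζ = 2.4/(2ω_n) = 1.06.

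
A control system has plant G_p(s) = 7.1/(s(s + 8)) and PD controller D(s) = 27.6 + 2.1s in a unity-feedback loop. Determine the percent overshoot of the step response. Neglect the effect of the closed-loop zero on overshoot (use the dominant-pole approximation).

1.14%

Forward path: (27.6 + 2.1s)·7.1/(s(s+8)). The closed-loop characteristic equation is s² + (8 + 7.1·2.1)s + 7.1·27.6 = 0.
That is s² + 22.91s + 196 = 0, so ω_n = 14 rad/s and ζ = 22.91/(2·14) = 0.8183.
%OS = 100·exp(−πζ/√(1−ζ²)) = 1.14%.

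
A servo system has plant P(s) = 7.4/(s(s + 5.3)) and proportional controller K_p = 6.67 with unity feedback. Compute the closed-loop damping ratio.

1 + K_p·P(s) = 0 gives s² + 5.3s + 49.36 = 0.
Matching s² + 2ζω_n s + ω_n²: ω_n = √49.36 = 7.026 rad/s and 2ζω_n = 5.3, so ζ = 5.3/(2·7.026) = 0.377.

ζ = 0.377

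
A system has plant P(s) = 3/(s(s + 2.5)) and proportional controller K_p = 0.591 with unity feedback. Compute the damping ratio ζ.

ζ = 0.939

With unity feedback the closed-loop characteristic equation is s² + 2.5s + 0.591·3 = s² + 2.5s + 1.773 = 0.
So ω_n² = 1.773 ⇒ ω_n = 1.332 rad/s, and ζ = 2.5/(2ω_n) = 0.939.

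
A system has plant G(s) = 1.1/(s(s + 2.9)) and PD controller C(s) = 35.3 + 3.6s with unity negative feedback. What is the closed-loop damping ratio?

ζ = 0.55

Forward path: (35.3 + 3.6s)·1.1/(s(s+2.9)). The closed-loop characteristic equation is s² + (2.9 + 1.1·3.6)s + 1.1·35.3 = 0.
That is s² + 6.86s + 38.83 = 0, so ω_n = 6.231 rad/s and ζ = 6.86/(2·6.231) = 0.5504.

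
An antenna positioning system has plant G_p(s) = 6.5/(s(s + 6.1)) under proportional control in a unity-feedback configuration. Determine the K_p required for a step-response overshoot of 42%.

From %OS = 100·exp(−πζ/√(1−ζ²)) = 42%, ζ = −ln(0.42)/√(π²+ln²(0.42)) = 0.2662.
Characteristic equation s² + 6.1s + 6.5K_p = 0 gives ζ = 6.1/(2√(6.5K_p)).
Setting ζ = 0.2662: √(6.5K_p) = 6.1/(2·0.2662) = 11.46, so K_p = 131.3/6.5 = 20.2.

K_p = 20.2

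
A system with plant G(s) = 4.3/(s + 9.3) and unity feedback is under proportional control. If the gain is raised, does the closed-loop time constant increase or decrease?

decrease

The closed-loop bandwidth 9.3+K_p·4.3 grows with K_p, so τ shrinks.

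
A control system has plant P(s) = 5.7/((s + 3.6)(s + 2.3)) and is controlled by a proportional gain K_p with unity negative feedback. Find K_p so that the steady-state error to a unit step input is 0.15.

K_p = 8.23

Steady-state error for a unit step on this type-0 loop is 1/(1 + K_p·P(0)).
P(0) = 0.6884. Require 1/(1 + K_p·0.6884) = 0.15, so 1 + 0.6884·K_p = 6.667.
K_p = (6.667 − 1)/0.6884 = 8.23.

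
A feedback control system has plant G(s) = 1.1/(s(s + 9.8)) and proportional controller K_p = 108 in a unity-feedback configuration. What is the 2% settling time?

From 1 + K_pG(s) = 0: s² + 9.8s + 118.8 = 0 ⇒ ω_n = 10.9, ζ = 0.4496.
2% settling time T_s ≈ 4/(ζω_n) = 4/4.9 = 0.816 s.

T_s ≈ 0.816 s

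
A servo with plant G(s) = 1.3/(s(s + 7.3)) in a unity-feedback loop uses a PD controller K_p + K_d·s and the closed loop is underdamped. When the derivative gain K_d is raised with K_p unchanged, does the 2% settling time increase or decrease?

decrease

Characteristic equation s² + (7.3 + 1.3K_d)s + 1.3K_p = 0: raising K_d increases ζω_n = (7.3+1.3K_d)/2 while the loop stays underdamped, so T_s ≈ 4/(ζω_n) decreases.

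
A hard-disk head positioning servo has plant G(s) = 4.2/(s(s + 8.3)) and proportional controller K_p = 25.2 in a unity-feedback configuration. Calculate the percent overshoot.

25%

Closed-loop characteristic equation: s² + 8.3s + 105.8 = 0, so ω_n = 10.29 rad/s and ζ = 8.3/(2·10.29) = 0.4034.
%OS = 100·exp(−πζ/√(1−ζ²)) = 100·exp(−π·0.4034/√0.8373) = 25%.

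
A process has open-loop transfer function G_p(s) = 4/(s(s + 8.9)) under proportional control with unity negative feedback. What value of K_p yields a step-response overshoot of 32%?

From %OS = 100·exp(−πζ/√(1−ζ²)) = 32%, ζ = −ln(0.32)/√(π²+ln²(0.32)) = 0.341.
Characteristic equation s² + 8.9s + 4K_p = 0 gives ζ = 8.9/(2√(4K_p)).
Setting ζ = 0.341: √(4K_p) = 8.9/(2·0.341) = 13.05, so K_p = 170.3/4 = 42.6.

K_p = 42.6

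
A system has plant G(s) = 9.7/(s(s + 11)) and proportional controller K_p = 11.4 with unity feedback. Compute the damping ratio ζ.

ζ = 0.523

1 + K_p·G(s) = 0 gives s² + 11s + 110.6 = 0.
Matching s² + 2ζω_n s + ω_n²: ω_n = √110.6 = 10.52 rad/s and 2ζω_n = 11, so ζ = 11/(2·10.52) = 0.523.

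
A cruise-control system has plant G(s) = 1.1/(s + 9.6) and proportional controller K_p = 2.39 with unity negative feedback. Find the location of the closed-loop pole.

s = -12.23

Closed-loop transfer function: T(s) = K_p·G(s)/(1 + K_p·G(s)) = 2.629/(s + 9.6 + 2.629) = 2.629/(s + 12.23).
The closed-loop pole is at s = −12.23.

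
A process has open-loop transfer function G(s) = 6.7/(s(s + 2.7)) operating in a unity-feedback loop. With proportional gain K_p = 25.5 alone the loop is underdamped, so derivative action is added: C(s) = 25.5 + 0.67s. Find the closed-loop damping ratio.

Forward path: (25.5 + 0.67s)·6.7/(s(s+2.7)). The closed-loop characteristic equation is s² + (2.7 + 6.7·0.67)s + 6.7·25.5 = 0.
That is s² + 7.189s + 170.8 = 0, so ω_n = 13.07 rad/s and ζ = 7.189/(2·13.07) = 0.275.

ζ = 0.275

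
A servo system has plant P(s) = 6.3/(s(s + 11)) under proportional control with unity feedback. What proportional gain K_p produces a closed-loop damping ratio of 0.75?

Closed-loop characteristic equation: s² + 11s + K_p·6.3 = 0.
So ω_n = √(6.3K_p) and 2ζω_n = 11, giving ζ = 11/(2√(6.3K_p)).
Setting ζ = 0.75: √(6.3K_p) = 11/(2·0.75) = 7.333, so K_p = 53.78/6.3 = 8.54.

K_p = 8.54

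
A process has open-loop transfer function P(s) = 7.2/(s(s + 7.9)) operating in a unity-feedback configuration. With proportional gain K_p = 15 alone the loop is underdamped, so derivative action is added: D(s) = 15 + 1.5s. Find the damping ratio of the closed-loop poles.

ζ = 0.9

Forward path: (15 + 1.5s)·7.2/(s(s+7.9)). The closed-loop characteristic equation is s² + (7.9 + 7.2·1.5)s + 7.2·15 = 0.
That is s² + 18.7s + 108 = 0, so ω_n = 10.39 rad/s and ζ = 18.7/(2·10.39) = 0.8997.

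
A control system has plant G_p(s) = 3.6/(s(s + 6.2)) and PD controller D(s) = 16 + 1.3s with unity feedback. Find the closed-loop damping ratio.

Forward path: (16 + 1.3s)·3.6/(s(s+6.2)). The closed-loop characteristic equation is s² + (6.2 + 3.6·1.3)s + 3.6·16 = 0.
That is s² + 10.88s + 57.6 = 0, so ω_n = 7.589 rad/s and ζ = 10.88/(2·7.589) = 0.7168.

ζ = 0.717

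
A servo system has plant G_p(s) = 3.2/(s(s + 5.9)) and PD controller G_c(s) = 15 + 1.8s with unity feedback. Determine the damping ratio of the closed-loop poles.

ζ = 0.841

Forward path: (15 + 1.8s)·3.2/(s(s+5.9)). The closed-loop characteristic equation is s² + (5.9 + 3.2·1.8)s + 3.2·15 = 0.
That is s² + 11.66s + 48 = 0, so ω_n = 6.928 rad/s and ζ = 11.66/(2·6.928) = 0.8415.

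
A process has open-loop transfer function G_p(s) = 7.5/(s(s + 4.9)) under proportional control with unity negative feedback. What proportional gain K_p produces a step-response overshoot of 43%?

K_p = 11.9

From %OS = 100·exp(−πζ/√(1−ζ²)) = 43%, ζ = −ln(0.43)/√(π²+ln²(0.43)) = 0.2594.
Characteristic equation s² + 4.9s + 7.5K_p = 0 gives ζ = 4.9/(2√(7.5K_p)).
Setting ζ = 0.2594: √(7.5K_p) = 4.9/(2·0.2594) = 9.443, so K_p = 89.17/7.5 = 11.9.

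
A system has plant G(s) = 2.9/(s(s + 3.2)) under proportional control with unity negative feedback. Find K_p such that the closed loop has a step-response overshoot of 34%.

From %OS = 100·exp(−πζ/√(1−ζ²)) = 34%, ζ = −ln(0.34)/√(π²+ln²(0.34)) = 0.3248.
Characteristic equation s² + 3.2s + 2.9K_p = 0 gives ζ = 3.2/(2√(2.9K_p)).
Setting ζ = 0.3248: √(2.9K_p) = 3.2/(2·0.3248) = 4.926, so K_p = 24.27/2.9 = 8.37.

K_p = 8.37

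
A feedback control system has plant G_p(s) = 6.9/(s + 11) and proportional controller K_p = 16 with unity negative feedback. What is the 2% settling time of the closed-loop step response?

Closed-loop transfer function: T(s) = K_p·G_p(s)/(1 + K_p·G_p(s)) = 110.4/(s + 11 + 110.4) = 110.4/(s + 121.4).
Time constant τ = 1/121.4 = 0.008237 s, so the 2% settling time is about 4τ = 0.0329 s.

T_s ≈ 0.0329 s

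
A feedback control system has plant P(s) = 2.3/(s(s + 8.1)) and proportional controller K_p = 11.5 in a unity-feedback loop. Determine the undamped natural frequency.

ω_n = 5.14 rad/s

1 + K_p·P(s) = 0 gives s² + 8.1s + 26.45 = 0.
So ω_n² = 26.45 ⇒ ω_n = 5.143 rad/s, and ζ = 8.1/(2ω_n) = 0.787.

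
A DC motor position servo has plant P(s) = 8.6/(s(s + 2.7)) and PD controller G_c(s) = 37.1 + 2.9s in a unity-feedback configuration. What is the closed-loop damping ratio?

Forward path: (37.1 + 2.9s)·8.6/(s(s+2.7)). The closed-loop characteristic equation is s² + (2.7 + 8.6·2.9)s + 8.6·37.1 = 0.
That is s² + 27.64s + 319.1 = 0, so ω_n = 17.86 rad/s and ζ = 27.64/(2·17.86) = 0.7737.

ζ = 0.774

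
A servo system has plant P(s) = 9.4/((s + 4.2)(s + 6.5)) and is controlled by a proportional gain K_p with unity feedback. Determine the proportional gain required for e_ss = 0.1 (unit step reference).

The loop is type 0, so e_ss(step) = 1/(1 + K_pos) with K_pos = K_p·P(0).
P(0) = 0.3443. Require 1/(1 + K_p·0.3443) = 0.1, so 1 + 0.3443·K_p = 10.
K_p = (10 − 1)/0.3443 = 26.1.

K_p = 26.1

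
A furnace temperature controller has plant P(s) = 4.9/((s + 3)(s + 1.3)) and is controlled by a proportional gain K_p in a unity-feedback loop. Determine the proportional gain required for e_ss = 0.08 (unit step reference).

K_p = 9.15

Steady-state error for a unit step on this type-0 loop is 1/(1 + K_p·P(0)).
P(0) = 1.256. Require 1/(1 + K_p·1.256) = 0.08, so 1 + 1.256·K_p = 12.5.
K_p = (12.5 − 1)/1.256 = 9.15.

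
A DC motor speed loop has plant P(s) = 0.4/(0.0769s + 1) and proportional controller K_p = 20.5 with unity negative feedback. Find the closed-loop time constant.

τ = 0.00836 s

Closed loop: T(s) = K_p·P/(1+K_p·P) = 8.2/(0.0769s + 1 + 8.2), with pole at s = −(1 + 8.2)/0.0769 = −119.6.
Closed-loop time constant τ = 1/119.6 = 0.00836 s.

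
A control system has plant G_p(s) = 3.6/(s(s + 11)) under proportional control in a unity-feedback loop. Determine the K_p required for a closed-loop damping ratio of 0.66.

Closed-loop characteristic equation: s² + 11s + K_p·3.6 = 0.
So ω_n = √(3.6K_p) and 2ζω_n = 11, giving ζ = 11/(2√(3.6K_p)).
Setting ζ = 0.66: √(3.6K_p) = 11/(2·0.66) = 8.333, so K_p = 69.44/3.6 = 19.3.

K_p = 19.3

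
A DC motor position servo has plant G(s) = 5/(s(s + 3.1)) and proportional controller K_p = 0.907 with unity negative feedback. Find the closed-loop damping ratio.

With unity feedback the closed-loop characteristic equation is s² + 3.1s + 0.907·5 = s² + 3.1s + 4.535 = 0.
So ω_n² = 4.535 ⇒ ω_n = 2.13 rad/s, and ζ = 3.1/(2ω_n) = 0.728.

ζ = 0.728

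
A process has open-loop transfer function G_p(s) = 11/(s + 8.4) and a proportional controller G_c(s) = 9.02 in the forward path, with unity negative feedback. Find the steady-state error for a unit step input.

The loop is type 0. Static position error constant K_pos = G_c(0)·G_p(0) = 9.02·1.31 = 11.81.
Steady-state error to a unit step: e_ss = 1/(1+K_pos) = 1/12.81 = 0.0781.

0.0781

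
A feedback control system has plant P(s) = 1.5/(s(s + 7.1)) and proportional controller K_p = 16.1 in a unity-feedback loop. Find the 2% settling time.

T_s ≈ 1.13 s

The closed-loop denominator s² + 7.1s + 24.15 gives ω_n = √24.15 = 4.914 and ζ = 7.1/(2ω_n) = 0.7224.
2% settling time T_s ≈ 4/(ζω_n) = 4/3.55 = 1.13 s.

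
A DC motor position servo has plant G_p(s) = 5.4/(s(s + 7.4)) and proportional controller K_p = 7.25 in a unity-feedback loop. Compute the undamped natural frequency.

1 + K_p·G_p(s) = 0 gives s² + 7.4s + 39.15 = 0.
Matching s² + 2ζω_n s + ω_n²: ω_n = √39.15 = 6.257 rad/s and 2ζω_n = 7.4, so ζ = 7.4/(2·6.257) = 0.591.

ω_n = 6.26 rad/s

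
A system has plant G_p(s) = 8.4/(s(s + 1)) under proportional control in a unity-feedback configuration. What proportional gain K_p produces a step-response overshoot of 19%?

K_p = 0.136

From %OS = 100·exp(−πζ/√(1−ζ²)) = 19%, ζ = −ln(0.19)/√(π²+ln²(0.19)) = 0.4673.
Characteristic equation s² + 1s + 8.4K_p = 0 gives ζ = 1/(2√(8.4K_p)).
Setting ζ = 0.4673: √(8.4K_p) = 1/(2·0.4673) = 1.07, so K_p = 1.145/8.4 = 0.136.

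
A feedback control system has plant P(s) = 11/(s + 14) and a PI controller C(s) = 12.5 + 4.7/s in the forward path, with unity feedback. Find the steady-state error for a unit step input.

The open loop C(s)P(s) has a pole at the origin (type 1), so the static position error constant is infinite and e_ss = 1/(1+∞) = 0.

0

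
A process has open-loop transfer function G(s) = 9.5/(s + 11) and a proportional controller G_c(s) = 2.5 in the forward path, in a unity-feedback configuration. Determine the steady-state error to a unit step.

0.317

The loop is type 0. Static position error constant K_pos = G_c(0)·G(0) = 2.5·0.8636 = 2.159.
Steady-state error to a unit step: e_ss = 1/(1+K_pos) = 1/3.159 = 0.317.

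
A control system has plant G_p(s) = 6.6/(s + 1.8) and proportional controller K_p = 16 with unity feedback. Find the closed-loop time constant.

τ = 0.00931 s

Closed-loop transfer function: T(s) = K_p·G_p(s)/(1 + K_p·G_p(s)) = 105.6/(s + 1.8 + 105.6) = 105.6/(s + 107.4).
Time constant τ = 1/107.4 = 0.00931 s.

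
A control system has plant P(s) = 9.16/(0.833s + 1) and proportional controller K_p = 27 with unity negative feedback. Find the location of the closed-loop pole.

s = -298.1

Closed loop: T(s) = K_p·P/(1+K_p·P) = 247.3/(0.833s + 1 + 247.3), with pole at s = −(1 + 247.3)/0.833 = −298.1.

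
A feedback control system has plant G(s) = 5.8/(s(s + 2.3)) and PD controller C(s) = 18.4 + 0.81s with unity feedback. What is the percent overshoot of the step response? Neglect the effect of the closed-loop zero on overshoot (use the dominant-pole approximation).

32.3%

Forward path: (18.4 + 0.81s)·5.8/(s(s+2.3)). The closed-loop characteristic equation is s² + (2.3 + 5.8·0.81)s + 5.8·18.4 = 0.
That is s² + 6.998s + 106.7 = 0, so ω_n = 10.33 rad/s and ζ = 6.998/(2·10.33) = 0.3387.
%OS = 100·exp(−πζ/√(1−ζ²)) = 32.3%.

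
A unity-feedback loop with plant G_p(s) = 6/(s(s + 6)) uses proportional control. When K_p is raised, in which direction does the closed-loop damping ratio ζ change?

decrease

ζ = 6/(2√(6K_p)); increasing K_p raises the denominator, so ζ falls.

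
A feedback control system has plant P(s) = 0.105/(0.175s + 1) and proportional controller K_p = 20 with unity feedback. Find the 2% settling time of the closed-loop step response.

Closed loop: T(s) = K_p·P/(1+K_p·P) = 2.1/(0.175s + 1 + 2.1), with pole at s = −(1 + 2.1)/0.175 = −17.71.
τ = 1/17.71 = 0.05645 s, so 2% settling time ≈ 4τ = 0.226 s.

T_s ≈ 0.226 s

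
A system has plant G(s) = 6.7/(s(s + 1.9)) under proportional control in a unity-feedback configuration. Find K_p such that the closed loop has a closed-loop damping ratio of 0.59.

Closed-loop characteristic equation: s² + 1.9s + K_p·6.7 = 0.
So ω_n = √(6.7K_p) and 2ζω_n = 1.9, giving ζ = 1.9/(2√(6.7K_p)).
Setting ζ = 0.59: √(6.7K_p) = 1.9/(2·0.59) = 1.61, so K_p = 2.593/6.7 = 0.387.

K_p = 0.387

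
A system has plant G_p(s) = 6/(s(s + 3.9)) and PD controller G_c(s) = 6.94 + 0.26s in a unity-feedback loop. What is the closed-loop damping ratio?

ζ = 0.423

Forward path: (6.94 + 0.26s)·6/(s(s+3.9)). The closed-loop characteristic equation is s² + (3.9 + 6·0.26)s + 6·6.94 = 0.
That is s² + 5.46s + 41.64 = 0, so ω_n = 6.453 rad/s and ζ = 5.46/(2·6.453) = 0.4231.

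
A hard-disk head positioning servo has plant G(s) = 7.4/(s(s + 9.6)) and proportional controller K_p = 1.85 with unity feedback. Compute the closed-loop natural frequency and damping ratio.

With unity feedback the closed-loop characteristic equation is s² + 9.6s + 1.85·7.4 = s² + 9.6s + 13.69 = 0.
So ω_n² = 13.69 ⇒ ω_n = 3.7 rad/s, and ζ = 9.6/(2ω_n) = 1.3.

ω_n = 3.7 rad/s, ζ = 1.3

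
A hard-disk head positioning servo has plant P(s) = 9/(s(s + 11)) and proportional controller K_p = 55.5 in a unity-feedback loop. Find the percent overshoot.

45%

Closed-loop characteristic equation: s² + 11s + 499.5 = 0, so ω_n = 22.35 rad/s and ζ = 11/(2·22.35) = 0.2461.
%OS = 100·exp(−πζ/√(1−ζ²)) = 100·exp(−π·0.2461/√0.9394) = 45%.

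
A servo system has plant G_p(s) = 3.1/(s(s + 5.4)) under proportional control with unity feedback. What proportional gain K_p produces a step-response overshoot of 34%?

K_p = 22.3

From %OS = 100·exp(−πζ/√(1−ζ²)) = 34%, ζ = −ln(0.34)/√(π²+ln²(0.34)) = 0.3248.
Characteristic equation s² + 5.4s + 3.1K_p = 0 gives ζ = 5.4/(2√(3.1K_p)).
Setting ζ = 0.3248: √(3.1K_p) = 5.4/(2·0.3248) = 8.313, so K_p = 69.11/3.1 = 22.3.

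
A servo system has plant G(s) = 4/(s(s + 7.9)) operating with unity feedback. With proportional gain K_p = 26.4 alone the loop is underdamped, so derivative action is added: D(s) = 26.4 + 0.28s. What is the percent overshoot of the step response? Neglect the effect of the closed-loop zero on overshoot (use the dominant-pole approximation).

Forward path: (26.4 + 0.28s)·4/(s(s+7.9)). The closed-loop characteristic equation is s² + (7.9 + 4·0.28)s + 4·26.4 = 0.
That is s² + 9.02s + 105.6 = 0, so ω_n = 10.28 rad/s and ζ = 9.02/(2·10.28) = 0.4389.
%OS = 100·exp(−πζ/√(1−ζ²)) = 21.6%.

21.6%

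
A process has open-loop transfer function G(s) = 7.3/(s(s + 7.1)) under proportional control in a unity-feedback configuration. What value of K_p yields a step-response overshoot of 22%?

From %OS = 100·exp(−πζ/√(1−ζ²)) = 22%, ζ = −ln(0.22)/√(π²+ln²(0.22)) = 0.4342.
Characteristic equation s² + 7.1s + 7.3K_p = 0 gives ζ = 7.1/(2√(7.3K_p)).
Setting ζ = 0.4342: √(7.3K_p) = 7.1/(2·0.4342) = 8.177, so K_p = 66.86/7.3 = 9.16.

K_p = 9.16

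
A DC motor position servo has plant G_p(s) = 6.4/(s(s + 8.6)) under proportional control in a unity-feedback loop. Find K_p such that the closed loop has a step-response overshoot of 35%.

From %OS = 100·exp(−πζ/√(1−ζ²)) = 35%, ζ = −ln(0.35)/√(π²+ln²(0.35)) = 0.3169.
Characteristic equation s² + 8.6s + 6.4K_p = 0 gives ζ = 8.6/(2√(6.4K_p)).
Setting ζ = 0.3169: √(6.4K_p) = 8.6/(2·0.3169) = 13.57, so K_p = 184.1/6.4 = 28.8.

K_p = 28.8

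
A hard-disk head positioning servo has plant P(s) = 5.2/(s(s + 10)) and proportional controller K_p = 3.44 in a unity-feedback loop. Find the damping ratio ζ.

ζ = 1.18

The closed-loop denominator is s(s+10) + 3.44·5.2 = s² + 10s + 17.89.
So ω_n² = 17.89 ⇒ ω_n = 4.229 rad/s, and ζ = 10/(2ω_n) = 1.18.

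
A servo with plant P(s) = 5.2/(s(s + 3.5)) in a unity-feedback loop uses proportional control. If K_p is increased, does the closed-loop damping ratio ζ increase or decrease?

decrease

ζ = 3.5/(2√(5.2K_p)); increasing K_p raises the denominator, so ζ falls.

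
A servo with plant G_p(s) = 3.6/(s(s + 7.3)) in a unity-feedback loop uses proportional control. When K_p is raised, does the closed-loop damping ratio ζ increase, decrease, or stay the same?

ζ = 7.3/(2√(3.6K_p)); increasing K_p raises the denominator, so ζ falls.

decrease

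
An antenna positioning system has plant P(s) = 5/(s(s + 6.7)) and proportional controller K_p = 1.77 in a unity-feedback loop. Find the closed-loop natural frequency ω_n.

1 + K_p·P(s) = 0 gives s² + 6.7s + 8.85 = 0.
So ω_n² = 8.85 ⇒ ω_n = 2.975 rad/s, and ζ = 6.7/(2ω_n) = 1.13.

ω_n = 2.97 rad/s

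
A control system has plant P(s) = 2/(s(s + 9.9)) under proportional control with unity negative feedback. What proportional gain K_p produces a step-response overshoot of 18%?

K_p = 53.4

From %OS = 100·exp(−πζ/√(1−ζ²)) = 18%, ζ = −ln(0.18)/√(π²+ln²(0.18)) = 0.4791.
Characteristic equation s² + 9.9s + 2K_p = 0 gives ζ = 9.9/(2√(2K_p)).
Setting ζ = 0.4791: √(2K_p) = 9.9/(2·0.4791) = 10.33, so K_p = 106.7/2 = 53.4.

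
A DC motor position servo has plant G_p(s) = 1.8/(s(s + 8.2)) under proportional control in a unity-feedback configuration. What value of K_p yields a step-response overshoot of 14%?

K_p = 33.2

From %OS = 100·exp(−πζ/√(1−ζ²)) = 14%, ζ = −ln(0.14)/√(π²+ln²(0.14)) = 0.5305.
Characteristic equation s² + 8.2s + 1.8K_p = 0 gives ζ = 8.2/(2√(1.8K_p)).
Setting ζ = 0.5305: √(1.8K_p) = 8.2/(2·0.5305) = 7.728, so K_p = 59.73/1.8 = 33.2.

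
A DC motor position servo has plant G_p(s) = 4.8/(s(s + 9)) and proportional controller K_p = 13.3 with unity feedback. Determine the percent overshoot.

From 1 + K_pG_p(s) = 0: s² + 9s + 63.84 = 0 ⇒ ω_n = 7.99, ζ = 0.5632.
%OS = 100·exp(−πζ/√(1−ζ²)) = 100·exp(−π·0.5632/√0.6828) = 11.8%.

11.8%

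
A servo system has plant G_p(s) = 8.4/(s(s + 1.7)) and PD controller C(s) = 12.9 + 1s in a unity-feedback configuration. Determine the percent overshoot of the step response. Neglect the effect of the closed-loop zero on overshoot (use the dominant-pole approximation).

17.5%

Forward path: (12.9 + 1s)·8.4/(s(s+1.7)). The closed-loop characteristic equation is s² + (1.7 + 8.4·1)s + 8.4·12.9 = 0.
That is s² + 10.1s + 108.4 = 0, so ω_n = 10.41 rad/s and ζ = 10.1/(2·10.41) = 0.4851.
%OS = 100·exp(−πζ/√(1−ζ²)) = 17.5%.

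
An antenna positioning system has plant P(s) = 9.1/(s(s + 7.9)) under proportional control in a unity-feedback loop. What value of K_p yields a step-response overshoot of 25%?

From %OS = 100·exp(−πζ/√(1−ζ²)) = 25%, ζ = −ln(0.25)/√(π²+ln²(0.25)) = 0.4037.
Characteristic equation s² + 7.9s + 9.1K_p = 0 gives ζ = 7.9/(2√(9.1K_p)).
Setting ζ = 0.4037: √(9.1K_p) = 7.9/(2·0.4037) = 9.784, so K_p = 95.73/9.1 = 10.5.

K_p = 10.5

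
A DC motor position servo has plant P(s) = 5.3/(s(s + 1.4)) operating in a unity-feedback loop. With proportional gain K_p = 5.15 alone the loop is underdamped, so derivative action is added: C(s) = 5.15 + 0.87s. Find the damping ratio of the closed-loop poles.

Forward path: (5.15 + 0.87s)·5.3/(s(s+1.4)). The closed-loop characteristic equation is s² + (1.4 + 5.3·0.87)s + 5.3·5.15 = 0.
That is s² + 6.011s + 27.3 = 0, so ω_n = 5.224 rad/s and ζ = 6.011/(2·5.224) = 0.5753.

ζ = 0.575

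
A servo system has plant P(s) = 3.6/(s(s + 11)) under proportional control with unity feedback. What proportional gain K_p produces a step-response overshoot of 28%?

From %OS = 100·exp(−πζ/√(1−ζ²)) = 28%, ζ = −ln(0.28)/√(π²+ln²(0.28)) = 0.3755.
Characteristic equation s² + 11s + 3.6K_p = 0 gives ζ = 11/(2√(3.6K_p)).
Setting ζ = 0.3755: √(3.6K_p) = 11/(2·0.3755) = 14.65, so K_p = 214.5/3.6 = 59.6.

K_p = 59.6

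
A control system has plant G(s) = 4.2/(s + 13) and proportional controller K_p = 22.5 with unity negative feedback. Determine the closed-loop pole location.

Closed-loop transfer function: T(s) = K_p·G(s)/(1 + K_p·G(s)) = 94.5/(s + 13 + 94.5) = 94.5/(s + 107.5).
The closed-loop pole is at s = −107.5.

s = -107.5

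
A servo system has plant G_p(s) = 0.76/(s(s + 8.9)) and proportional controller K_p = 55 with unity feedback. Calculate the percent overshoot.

5.08%

From 1 + K_pG_p(s) = 0: s² + 8.9s + 41.8 = 0 ⇒ ω_n = 6.465, ζ = 0.6883.
%OS = 100·exp(−πζ/√(1−ζ²)) = 100·exp(−π·0.6883/√0.5263) = 5.08%.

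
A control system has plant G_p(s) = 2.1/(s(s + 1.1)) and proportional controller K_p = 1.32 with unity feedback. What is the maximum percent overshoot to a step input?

From 1 + K_pG_p(s) = 0: s² + 1.1s + 2.772 = 0 ⇒ ω_n = 1.665, ζ = 0.3303.
%OS = 100·exp(−πζ/√(1−ζ²)) = 100·exp(−π·0.3303/√0.8909) = 33.3%.

33.3%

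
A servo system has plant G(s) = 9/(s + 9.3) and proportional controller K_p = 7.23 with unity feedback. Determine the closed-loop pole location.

s = -74.37

Closed-loop transfer function: T(s) = K_p·G(s)/(1 + K_p·G(s)) = 65.07/(s + 9.3 + 65.07) = 65.07/(s + 74.37).
The closed-loop pole is at s = −74.37.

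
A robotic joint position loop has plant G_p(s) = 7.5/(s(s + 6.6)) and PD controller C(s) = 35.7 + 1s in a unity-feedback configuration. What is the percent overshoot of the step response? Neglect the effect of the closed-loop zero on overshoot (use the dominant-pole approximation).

Forward path: (35.7 + 1s)·7.5/(s(s+6.6)). The closed-loop characteristic equation is s² + (6.6 + 7.5·1)s + 7.5·35.7 = 0.
That is s² + 14.1s + 267.8 = 0, so ω_n = 16.36 rad/s and ζ = 14.1/(2·16.36) = 0.4308.
%OS = 100·exp(−πζ/√(1−ζ²)) = 22.3%.

22.3%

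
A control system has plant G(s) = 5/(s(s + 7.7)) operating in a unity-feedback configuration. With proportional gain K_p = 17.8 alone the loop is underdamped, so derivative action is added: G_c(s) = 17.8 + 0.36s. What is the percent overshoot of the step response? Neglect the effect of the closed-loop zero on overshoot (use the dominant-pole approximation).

Forward path: (17.8 + 0.36s)·5/(s(s+7.7)). The closed-loop characteristic equation is s² + (7.7 + 5·0.36)s + 5·17.8 = 0.
That is s² + 9.5s + 89 = 0, so ω_n = 9.434 rad/s and ζ = 9.5/(2·9.434) = 0.5035.
%OS = 100·exp(−πζ/√(1−ζ²)) = 16%.

16%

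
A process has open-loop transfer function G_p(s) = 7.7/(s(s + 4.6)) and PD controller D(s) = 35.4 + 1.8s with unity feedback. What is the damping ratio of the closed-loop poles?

ζ = 0.559

Forward path: (35.4 + 1.8s)·7.7/(s(s+4.6)). The closed-loop characteristic equation is s² + (4.6 + 7.7·1.8)s + 7.7·35.4 = 0.
That is s² + 18.46s + 272.6 = 0, so ω_n = 16.51 rad/s and ζ = 18.46/(2·16.51) = 0.5591.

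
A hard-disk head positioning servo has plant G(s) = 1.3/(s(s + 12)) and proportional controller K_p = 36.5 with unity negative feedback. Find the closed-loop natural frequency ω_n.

ω_n = 6.89 rad/s

With unity feedback the closed-loop characteristic equation is s² + 12s + 36.5·1.3 = s² + 12s + 47.45 = 0.
So ω_n² = 47.45 ⇒ ω_n = 6.888 rad/s, and ζ = 12/(2ω_n) = 0.871.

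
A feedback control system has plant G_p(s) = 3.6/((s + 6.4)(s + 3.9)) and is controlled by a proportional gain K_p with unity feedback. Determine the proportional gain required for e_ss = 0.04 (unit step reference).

K_p = 166

The loop is type 0, so e_ss(step) = 1/(1 + K_pos) with K_pos = K_p·G_p(0).
G_p(0) = 0.1442. Require 1/(1 + K_p·0.1442) = 0.04, so 1 + 0.1442·K_p = 25.
K_p = (25 − 1)/0.1442 = 166.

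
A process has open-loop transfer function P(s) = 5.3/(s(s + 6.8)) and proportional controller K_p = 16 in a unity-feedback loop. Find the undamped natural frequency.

ω_n = 9.21 rad/s

With unity feedback the closed-loop characteristic equation is s² + 6.8s + 16·5.3 = s² + 6.8s + 84.8 = 0.
So ω_n² = 84.8 ⇒ ω_n = 9.209 rad/s, and ζ = 6.8/(2ω_n) = 0.369.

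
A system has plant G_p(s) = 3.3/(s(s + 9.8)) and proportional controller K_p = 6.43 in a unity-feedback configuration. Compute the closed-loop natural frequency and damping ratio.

The closed-loop denominator is s(s+9.8) + 6.43·3.3 = s² + 9.8s + 21.22.
So ω_n² = 21.22 ⇒ ω_n = 4.606 rad/s, and ζ = 9.8/(2ω_n) = 1.06.

ω_n = 4.61 rad/s, ζ = 1.06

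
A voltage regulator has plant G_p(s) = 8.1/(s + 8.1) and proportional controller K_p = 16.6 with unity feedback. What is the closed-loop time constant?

Closed-loop transfer function: T(s) = K_p·G_p(s)/(1 + K_p·G_p(s)) = 134.5/(s + 8.1 + 134.5) = 134.5/(s + 142.6).
Time constant τ = 1/142.6 = 0.00701 s.

τ = 0.00701 s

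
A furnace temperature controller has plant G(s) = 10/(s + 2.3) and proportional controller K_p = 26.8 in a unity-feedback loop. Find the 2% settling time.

Closed-loop transfer function: T(s) = K_p·G(s)/(1 + K_p·G(s)) = 268/(s + 2.3 + 268) = 268/(s + 270.3).
Time constant τ = 1/270.3 = 0.0037 s, so the 2% settling time is about 4τ = 0.0148 s.

T_s ≈ 0.0148 s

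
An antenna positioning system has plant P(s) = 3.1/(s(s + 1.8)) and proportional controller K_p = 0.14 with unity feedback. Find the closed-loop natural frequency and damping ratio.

The closed-loop denominator is s(s+1.8) + 0.14·3.1 = s² + 1.8s + 0.434.
So ω_n² = 0.434 ⇒ ω_n = 0.6588 rad/s, and ζ = 1.8/(2ω_n) = 1.37.

ω_n = 0.659 rad/s, ζ = 1.37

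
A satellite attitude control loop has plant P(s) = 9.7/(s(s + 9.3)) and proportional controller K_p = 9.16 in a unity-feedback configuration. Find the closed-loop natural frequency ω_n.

ω_n = 9.43 rad/s

1 + K_p·P(s) = 0 gives s² + 9.3s + 88.85 = 0.
Matching s² + 2ζω_n s + ω_n²: ω_n = √88.85 = 9.426 rad/s and 2ζω_n = 9.3, so ζ = 9.3/(2·9.426) = 0.493.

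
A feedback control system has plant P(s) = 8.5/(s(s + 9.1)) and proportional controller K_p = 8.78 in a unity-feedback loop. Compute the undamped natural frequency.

The closed-loop denominator is s(s+9.1) + 8.78·8.5 = s² + 9.1s + 74.63.
Matching s² + 2ζω_n s + ω_n²: ω_n = √74.63 = 8.639 rad/s and 2ζω_n = 9.1, so ζ = 9.1/(2·8.639) = 0.527.

ω_n = 8.64 rad/s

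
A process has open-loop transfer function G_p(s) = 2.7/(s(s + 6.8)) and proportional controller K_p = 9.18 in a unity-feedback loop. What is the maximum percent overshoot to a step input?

5.3%

The closed-loop denominator s² + 6.8s + 24.79 gives ω_n = √24.79 = 4.979 and ζ = 6.8/(2ω_n) = 0.6829.
%OS = 100·exp(−πζ/√(1−ζ²)) = 100·exp(−π·0.6829/√0.5336) = 5.3%.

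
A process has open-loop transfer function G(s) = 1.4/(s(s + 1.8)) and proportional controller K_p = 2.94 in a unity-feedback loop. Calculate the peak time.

Closed-loop characteristic equation: s² + 1.8s + 4.116 = 0, so ω_n = 2.029 rad/s and ζ = 1.8/(2·2.029) = 0.4436.
Damped frequency ω_d = ω_n√(1−ζ²) = 1.818 rad/s, so peak time T_p = π/ω_d = 1.73 s.

T_p = 1.73 s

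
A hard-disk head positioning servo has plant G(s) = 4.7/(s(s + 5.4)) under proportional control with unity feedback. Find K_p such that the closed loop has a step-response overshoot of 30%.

From %OS = 100·exp(−πζ/√(1−ζ²)) = 30%, ζ = −ln(0.3)/√(π²+ln²(0.3)) = 0.3579.
Characteristic equation s² + 5.4s + 4.7K_p = 0 gives ζ = 5.4/(2√(4.7K_p)).
Setting ζ = 0.3579: √(4.7K_p) = 5.4/(2·0.3579) = 7.545, so K_p = 56.93/4.7 = 12.1.

K_p = 12.1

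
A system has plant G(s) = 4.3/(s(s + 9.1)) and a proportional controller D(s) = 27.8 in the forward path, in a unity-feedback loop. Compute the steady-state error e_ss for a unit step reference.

The open loop D(s)G(s) has a pole at the origin (type 1), so the static position error constant is infinite and e_ss = 1/(1+∞) = 0.

0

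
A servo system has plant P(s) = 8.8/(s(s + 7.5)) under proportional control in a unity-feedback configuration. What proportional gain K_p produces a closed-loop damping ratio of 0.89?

Closed-loop characteristic equation: s² + 7.5s + K_p·8.8 = 0.
So ω_n = √(8.8K_p) and 2ζω_n = 7.5, giving ζ = 7.5/(2√(8.8K_p)).
Setting ζ = 0.89: √(8.8K_p) = 7.5/(2·0.89) = 4.213, so K_p = 17.75/8.8 = 2.02.

K_p = 2.02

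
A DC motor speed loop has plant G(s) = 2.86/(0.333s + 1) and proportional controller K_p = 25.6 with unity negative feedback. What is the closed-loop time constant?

Closed loop: T(s) = K_p·G/(1+K_p·G) = 73.22/(0.333s + 1 + 73.22), with pole at s = −(1 + 73.22)/0.333 = −222.9.
Closed-loop time constant τ = 1/222.9 = 0.00449 s.

τ = 0.00449 s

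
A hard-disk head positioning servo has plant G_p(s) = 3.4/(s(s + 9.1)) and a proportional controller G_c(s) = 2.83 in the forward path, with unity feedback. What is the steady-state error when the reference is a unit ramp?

The loop has one pole at the origin (type 1). Velocity error constant K_v = lim_{s→0} s·G_c(s)G_p(s) = 2.83·3.4/9.1 = 1.057.
Steady-state error to a unit ramp: e_ss = 1/K_v = 0.946.

0.946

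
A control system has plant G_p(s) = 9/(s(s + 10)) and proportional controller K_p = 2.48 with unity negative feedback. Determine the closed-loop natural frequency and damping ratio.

ω_n = 4.72 rad/s, ζ = 1.06

The closed-loop denominator is s(s+10) + 2.48·9 = s² + 10s + 22.32.
So ω_n² = 22.32 ⇒ ω_n = 4.724 rad/s, and ζ = 10/(2ω_n) = 1.06.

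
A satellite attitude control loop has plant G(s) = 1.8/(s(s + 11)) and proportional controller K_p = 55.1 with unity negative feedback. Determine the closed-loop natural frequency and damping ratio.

ω_n = 9.96 rad/s, ζ = 0.552

1 + K_p·G(s) = 0 gives s² + 11s + 99.18 = 0.
Matching s² + 2ζω_n s + ω_n²: ω_n = √99.18 = 9.959 rad/s and 2ζω_n = 11, so ζ = 11/(2·9.959) = 0.552.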